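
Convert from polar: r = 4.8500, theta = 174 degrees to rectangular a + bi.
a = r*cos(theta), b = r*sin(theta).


a = 4.8500*cos(174°) = 4.8500*(-0.99452) = -4.8234
b = 4.8500*sin(174°) = 4.8500*0.10453 = 0.5070

-4.8234 + 0.5070i


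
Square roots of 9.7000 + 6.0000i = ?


|z| = sqrt(94.09+36) = 11.4057
sqrt((|z|+a)/2) = sqrt((11.4057+9.7)/2) = sqrt(10.5529) = 3.2485
sqrt((|z|-a)/2) = sqrt((11.4057-9.7)/2) = sqrt(0.8529) = 0.9235

±(3.2485 + 0.9235i) i.e. 3.2485 + 0.9235i and -3.2485 - 0.9235i


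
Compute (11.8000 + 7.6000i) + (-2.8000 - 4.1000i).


Real: 11.8 - 2.8 = 9
Imag: 7.6 - 4.1 = 3.5

9.0000 + 3.5000i


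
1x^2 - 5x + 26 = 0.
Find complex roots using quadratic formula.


disc = (-5)^2 - 4*1*26 = 25 - 104 = -79
sqrt(|disc|) = sqrt(79) = 8.8882
Real part = 5/(2*1) = 2.5000
Imag part = 8.8882/(2*1) = 4.4441

2.5000 ± 4.4441i


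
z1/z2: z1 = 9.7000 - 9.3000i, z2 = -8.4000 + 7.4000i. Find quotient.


Conjugate of z2 = -8.4000 - 7.4000i
Numerator: (9.7000 - 9.3000i)(-8.4000 - 7.4000i) = -150.3000 + 6.3400i
Denominator: (-8.4)^2 + 7.4^2 = 125.32
Result = (-150.3000 + 6.3400i)/125.32

-1.1993 + 0.0506i


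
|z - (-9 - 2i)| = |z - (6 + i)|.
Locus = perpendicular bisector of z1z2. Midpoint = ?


Equal distances means the locus is the perpendicular bisector of z1 and z2.
Midpoint = ((-9+6)/2, (-2+1)/2) = (-1.5000, -0.5000)

Perpendicular bisector through (-1.5000, -0.5000)


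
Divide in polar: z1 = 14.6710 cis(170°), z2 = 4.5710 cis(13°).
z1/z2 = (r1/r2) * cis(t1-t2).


r = 14.6710 / 4.5710 = 3.2096
theta = 170° - 13° = 157° = 157° (mod 360)

3.2096 cis(157°)


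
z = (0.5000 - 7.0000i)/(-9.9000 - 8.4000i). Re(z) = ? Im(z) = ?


Multiply by conjugate: (0.5000 - 7.0000i)(-9.9000 + 8.4000i) / ((-9.9)^2 + (-8.4)^2)
Numerator real = 0.5*(-9.9) - (7)*(-8.4) = 53.85
Numerator imag = -7*(-9.9) - 0.5*(-8.4) = 73.5
Denominator = 168.57
Re(z) = 53.85/168.57 = 0.3195
Im(z) = 73.5/168.57 = 0.4360

Re(z) = 0.3195, Im(z) = 0.4360


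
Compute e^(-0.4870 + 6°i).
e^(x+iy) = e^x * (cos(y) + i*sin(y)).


e^-0.4870 = 0.6145
cos(6°) = 0.9945
sin(6°) = 0.1045
Real = 0.6145*0.9945 = 0.6111
Imag = 0.6145*0.1045 = 0.0642

0.6111 + 0.0642i


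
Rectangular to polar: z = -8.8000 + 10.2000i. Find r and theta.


r = sqrt(77.44+104.04) = sqrt(181.48) = 13.4715
theta = atan2(10.2, -8.8) = 130.7858 degrees

r = 13.4715, theta = 130.7858 degrees


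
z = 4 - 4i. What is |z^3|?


|z| = sqrt(16+16) = sqrt(32) = 5.6569
|z^3| = |z|^3 = (sqrt(32))^3 = 32*sqrt(32)

|z^3| = 32*sqrt(32) ≈ 181.0193


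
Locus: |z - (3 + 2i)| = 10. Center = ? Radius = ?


|z - z0| = r is a circle with center z0 and radius r.
Center = (3, 2), radius = 10

Circle with center (3, 2) and radius 10


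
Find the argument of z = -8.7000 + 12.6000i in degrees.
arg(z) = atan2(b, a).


Re = -8.7, Im = 12.6
arg = atan2(12.6, -8.7) = 124.6242 degrees

arg(z) = 124.6242 degrees


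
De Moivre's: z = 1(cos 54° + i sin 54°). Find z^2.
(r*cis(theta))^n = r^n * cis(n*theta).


r^2 = 1^2 = 1
n*theta = 2*54° = 108° = 108° (mod 360)
a = 1*cos(108°) = -0.3090
b = 1*sin(108°) = 0.9511

1 cis(108°) = -0.3090 + 0.9511i


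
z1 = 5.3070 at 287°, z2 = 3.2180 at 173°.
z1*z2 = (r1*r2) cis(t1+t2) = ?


r = 5.3070 * 3.2180 = 17.0779
theta = 287° + 173° = 460° = 100° (mod 360)

17.0779 cis(100°)


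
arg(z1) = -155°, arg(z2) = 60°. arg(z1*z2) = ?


arg(z1*z2) = -155° + 60° = -95°
Normalized to (-180°, 180°]: -95°

-95°


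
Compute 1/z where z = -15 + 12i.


|z|^2 = 225+144 = 369
1/z = (-15 - 12i)/369

1/z = -0.0407 - 0.0325i


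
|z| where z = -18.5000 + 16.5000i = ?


|z| = sqrt((-18.5)^2 + 16.5^2) = sqrt(342.25 + 272.25) = sqrt(614.5) = 24.7891

|z| = 24.7891


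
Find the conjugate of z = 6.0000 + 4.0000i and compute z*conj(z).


z_bar = 6.0000 - 4.0000i
z*z_bar = 6^2 + 4^2 = 36 + 16 = 52

z_bar = 6.0000 - 4.0000i, z*z_bar = 52


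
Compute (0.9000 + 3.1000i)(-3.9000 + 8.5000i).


Real = 0.9*(-3.9) - 3.1*8.5 = -3.51 - 26.35 = -29.86
Imag = 0.9*8.5 - (3.9)*3.1 = 7.65 - (12.09) = -4.44

-29.8600 - 4.4400i


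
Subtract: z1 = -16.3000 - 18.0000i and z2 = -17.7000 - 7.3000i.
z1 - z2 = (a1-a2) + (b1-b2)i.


Real: -16.3 + 17.7 = 1.4
Imag: -18 + 7.3 = -10.7

1.4000 - 10.7000i


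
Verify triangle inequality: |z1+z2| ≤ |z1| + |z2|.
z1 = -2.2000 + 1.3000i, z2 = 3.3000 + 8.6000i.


|z1| = sqrt((-2.2)^2 + 1.3^2) = sqrt(6.53) = 2.5554
|z2| = sqrt(3.3^2 + 8.6^2) = sqrt(84.85) = 9.2114
z1+z2 = 1.1000 + 9.9000i
|z1+z2| = sqrt(99.22) = 9.9609
|z1|+|z2| = 2.5554 + 9.2114 = 11.7668

|z1+z2| = 9.9609 ≤ |z1|+|z2| = 11.7668 (verified)


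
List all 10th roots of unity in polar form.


The 10th roots of unity are cis(360k/10°) for k=0..9
Angle step = 360/10 = 36°
Primitive root: cis(36°)
Primitive root = 0.8090 + 0.5878i

10 roots at angles: 0°, 36°, 72°, 108°, 144°, 180°, 216°, 252°, 288°, 324°


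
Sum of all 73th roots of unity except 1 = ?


With w = e^(2*pi*i/73), all 73 of the 73th roots of unity w^0 = 1, w, ..., w^(72) sum to 0: 1 + w + ... + w^(72) = (1 - w^73)/(1 - w) = 0 since w^73 = 1, w ≠ 1.
Removing the root 1: w + w^2 + ... + w^(72) = 0 - 1 = -1

Sum = -1


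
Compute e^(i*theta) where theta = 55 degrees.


cos(55°) = 0.5736
sin(55°) = 0.8192

e^(i*55°) = 0.5736 + 0.8192i


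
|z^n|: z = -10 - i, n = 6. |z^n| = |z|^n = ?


|z| = sqrt(100+1) = sqrt(101) = 10.0499
|z^6| = |z|^6 = (sqrt(101))^6 = 101^3 = 1030301

|z^6| = 1030301


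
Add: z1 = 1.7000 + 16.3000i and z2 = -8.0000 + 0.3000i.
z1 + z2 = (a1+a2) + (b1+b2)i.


Real: 1.7 - 8 = -6.3
Imag: 16.3 + 0.3 = 16.6

-6.3000 + 16.6000i


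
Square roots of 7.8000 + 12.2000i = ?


|z| = sqrt(60.84+148.84) = 14.4803
sqrt((|z|+a)/2) = sqrt((14.4803+7.8)/2) = sqrt(11.1402) = 3.3377
sqrt((|z|-a)/2) = sqrt((14.4803-7.8)/2) = sqrt(3.3402) = 1.8276

±(3.3377 + 1.8276i) i.e. 3.3377 + 1.8276i and -3.3377 - 1.8276i


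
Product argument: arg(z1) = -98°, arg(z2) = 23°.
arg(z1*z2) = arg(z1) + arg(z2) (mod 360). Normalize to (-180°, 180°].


arg(z1*z2) = -98° + 23° = -75°
Normalized to (-180°, 180°]: -75°

-75°


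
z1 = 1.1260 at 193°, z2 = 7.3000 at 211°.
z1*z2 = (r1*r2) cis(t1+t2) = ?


r = 1.1260 * 7.3000 = 8.2198
theta = 193° + 211° = 404° = 44° (mod 360)

8.2198 cis(44°)


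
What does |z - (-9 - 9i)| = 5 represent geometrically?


|z - z0| = r is a circle with center z0 and radius r.
Center = (-9, -9), radius = 5

Circle with center (-9, -9) and radius 5


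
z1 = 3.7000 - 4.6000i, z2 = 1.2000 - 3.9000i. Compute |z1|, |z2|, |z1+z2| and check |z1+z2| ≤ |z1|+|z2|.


|z1| = sqrt(3.7^2 + (-4.6)^2) = sqrt(34.85) = 5.9034
|z2| = sqrt(1.2^2 + (-3.9)^2) = sqrt(16.65) = 4.0804
z1+z2 = 4.9000 - 8.5000i
|z1+z2| = sqrt(96.26) = 9.8112
|z1|+|z2| = 5.9034 + 4.0804 = 9.9838

|z1+z2| = 9.8112 ≤ |z1|+|z2| = 9.9838 (verified)


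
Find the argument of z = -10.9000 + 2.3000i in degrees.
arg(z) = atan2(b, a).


Re = -10.9, Im = 2.3
arg = atan2(2.3, -10.9) = 168.0849 degrees

arg(z) = 168.0849 degrees


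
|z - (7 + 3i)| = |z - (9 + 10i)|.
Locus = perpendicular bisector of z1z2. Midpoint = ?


Equal distances means the locus is the perpendicular bisector of z1 and z2.
Midpoint = ((7+9)/2, (3+10)/2) = (8.0000, 6.5000)

Perpendicular bisector through (8.0000, 6.5000)


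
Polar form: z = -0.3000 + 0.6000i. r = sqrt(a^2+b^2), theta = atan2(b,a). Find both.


r = sqrt(0.09+0.36) = sqrt(0.45) = 0.6708
theta = atan2(0.6, -0.3) = 116.5651 degrees

r = 0.6708, theta = 116.5651 degrees


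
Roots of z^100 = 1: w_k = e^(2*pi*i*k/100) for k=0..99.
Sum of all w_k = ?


The sum of all 100th roots of unity is 0.
Geometric series: (1 - w^100)/(1 - w) = (1-1)/(1-w) = 0 since w^100 = 1, w ≠ 1.
Alternatively: coefficient of z^99 in z^100 - 1 is 0.

0


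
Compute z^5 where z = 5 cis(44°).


r^5 = 5^5 = 3125
n*theta = 5*44° = 220° = 220° (mod 360)
a = 3125*cos(220°) = -2393.8889
b = 3125*sin(220°) = -2008.7113

3125 cis(220°) = -2393.8889 - 2008.7113i


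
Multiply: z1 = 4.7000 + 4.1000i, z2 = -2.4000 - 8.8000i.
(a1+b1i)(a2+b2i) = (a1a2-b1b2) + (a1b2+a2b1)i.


Real = 4.7*(-2.4) - 4.1*(-8.8) = -11.28 - (-36.08) = 24.8
Imag = 4.7*(-8.8) - (2.4)*4.1 = -41.36 - (9.84) = -51.2

24.8000 - 51.2000i


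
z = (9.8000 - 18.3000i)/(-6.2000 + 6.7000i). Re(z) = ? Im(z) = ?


Multiply by conjugate: (9.8000 - 18.3000i)(-6.2000 - 6.7000i) / ((-6.2)^2 + 6.7^2)
Numerator real = 9.8*(-6.2) - (18.3)*6.7 = -183.37
Numerator imag = -18.3*(-6.2) - 9.8*6.7 = 47.8
Denominator = 83.33
Re(z) = -183.37/83.33 = -2.2005
Im(z) = 47.8/83.33 = 0.5736

Re(z) = -2.2005, Im(z) = 0.5736


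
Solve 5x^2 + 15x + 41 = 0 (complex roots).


disc = 15^2 - 4*5*41 = 225 - 820 = -595
sqrt(|disc|) = sqrt(595) = 24.3926
Real part = -15/(2*5) = -1.5000
Imag part = 24.3926/(2*5) = 2.4393

-1.5000 ± 2.4393i


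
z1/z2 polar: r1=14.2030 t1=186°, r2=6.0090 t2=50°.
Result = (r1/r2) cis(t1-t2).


r = 14.2030 / 6.0090 = 2.3636
theta = 186° - 50° = 136° = 136° (mod 360)

2.3636 cis(136°)


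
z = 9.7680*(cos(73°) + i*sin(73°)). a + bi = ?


a = 9.7680*cos(73°) = 9.7680*0.29237 = 2.8559
b = 9.7680*sin(73°) = 9.7680*0.956305 = 9.3412

2.8559 + 9.3412i


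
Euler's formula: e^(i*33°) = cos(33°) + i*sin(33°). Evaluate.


cos(33°) = 0.8387
sin(33°) = 0.5446

e^(i*33°) = 0.8387 + 0.5446i


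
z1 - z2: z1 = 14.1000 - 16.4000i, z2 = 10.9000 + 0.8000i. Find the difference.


Real: 14.1 - 10.9 = 3.2
Imag: -16.4 - 0.8 = -17.2

3.2000 - 17.2000i


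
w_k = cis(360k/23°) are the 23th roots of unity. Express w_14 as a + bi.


Angle = 360*14/23 = 219.1304°
a = cos(219.1304°) = -0.7757
b = sin(219.1304°) = -0.6311

-0.7757 - 0.6311i


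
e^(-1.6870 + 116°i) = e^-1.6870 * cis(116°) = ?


e^-1.6870 = 0.18507
cos(116°) = -0.4384
sin(116°) = 0.8988
Real = 0.18507*(-0.4384) = -0.0811
Imag = 0.18507*0.8988 = 0.1663

-0.0811 + 0.1663i


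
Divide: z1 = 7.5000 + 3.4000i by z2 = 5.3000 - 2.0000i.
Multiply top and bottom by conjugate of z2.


Conjugate of z2 = 5.3000 + 2.0000i
Numerator: (7.5000 + 3.4000i)(5.3000 + 2.0000i) = 32.9500 + 33.0200i
Denominator: 5.3^2 + (-2)^2 = 32.09
Result = (32.9500 + 33.0200i)/32.09

1.0268 + 1.0290i


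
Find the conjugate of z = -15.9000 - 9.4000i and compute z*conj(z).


z_bar = -15.9000 + 9.4000i
z*z_bar = (-15.9)^2 + (-9.4)^2 = 252.81 + 88.36 = 341.17

z_bar = -15.9000 + 9.4000i, z*z_bar = 341.17


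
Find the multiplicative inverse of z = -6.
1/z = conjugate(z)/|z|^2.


|z|^2 = 36+0 = 36
1/z = (-6 - 0i)/36

1/z = -0.1667 + 0i


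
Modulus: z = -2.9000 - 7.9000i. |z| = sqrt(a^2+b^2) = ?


|z| = sqrt((-2.9)^2 + (-7.9)^2) = sqrt(8.41 + 62.41) = sqrt(70.82) = 8.4155

|z| = 8.4155


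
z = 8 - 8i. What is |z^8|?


|z| = sqrt(64+64) = sqrt(128) = 11.3137
|z^8| = |z|^8 = (sqrt(128))^8 = 128^4 = 268435456

|z^8| = 268435456


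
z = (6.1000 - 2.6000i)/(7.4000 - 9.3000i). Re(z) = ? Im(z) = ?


Multiply by conjugate: (6.1000 - 2.6000i)(7.4000 + 9.3000i) / (7.4^2 + (-9.3)^2)
Numerator real = 6.1*7.4 - (2.6)*(-9.3) = 69.32
Numerator imag = -2.6*7.4 - 6.1*(-9.3) = 37.49
Denominator = 141.25
Re(z) = 69.32/141.25 = 0.4908
Im(z) = 37.49/141.25 = 0.2654

Re(z) = 0.4908, Im(z) = 0.2654


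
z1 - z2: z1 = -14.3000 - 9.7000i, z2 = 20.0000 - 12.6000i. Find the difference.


Real: -14.3 - 20 = -34.3
Imag: -9.7 + 12.6 = 2.9

-34.3000 + 2.9000i


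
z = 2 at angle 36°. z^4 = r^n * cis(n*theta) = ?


r^4 = 2^4 = 16
n*theta = 4*36° = 144° = 144° (mod 360)
a = 16*cos(144°) = -12.9443
b = 16*sin(144°) = 9.4046

16 cis(144°) = -12.9443 + 9.4046i


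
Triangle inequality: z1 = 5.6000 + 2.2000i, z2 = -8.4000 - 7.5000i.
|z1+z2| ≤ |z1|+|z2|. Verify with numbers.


|z1| = sqrt(5.6^2 + 2.2^2) = sqrt(36.2) = 6.0166
|z2| = sqrt((-8.4)^2 + (-7.5)^2) = sqrt(126.81) = 11.2610
z1+z2 = -2.8000 - 5.3000i
|z1+z2| = sqrt(35.93) = 5.9942
|z1|+|z2| = 6.0166 + 11.2610 = 17.2776

|z1+z2| = 5.9942 ≤ |z1|+|z2| = 17.2776 (verified)


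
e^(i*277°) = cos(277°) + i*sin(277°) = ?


cos(277°) = 0.1219
sin(277°) = -0.9925

e^(i*277°) = 0.1219 - 0.9925i


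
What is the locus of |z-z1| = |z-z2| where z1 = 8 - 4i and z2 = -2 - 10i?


Equal distances means the locus is the perpendicular bisector of z1 and z2.
Midpoint = ((8+(-2))/2, (-4+(-10))/2) = (3.0000, -7.0000)

Perpendicular bisector through (3.0000, -7.0000)


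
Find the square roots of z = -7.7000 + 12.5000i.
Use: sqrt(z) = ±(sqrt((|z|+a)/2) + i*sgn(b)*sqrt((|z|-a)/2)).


|z| = sqrt(59.29+156.25) = 14.6813
sqrt((|z|+a)/2) = sqrt((14.6813+(-7.7))/2) = sqrt(3.4906) = 1.8683
sqrt((|z|-a)/2) = sqrt((14.6813-(-7.7))/2) = sqrt(11.1906) = 3.3452

±(1.8683 + 3.3452i) i.e. 1.8683 + 3.3452i and -1.8683 - 3.3452i


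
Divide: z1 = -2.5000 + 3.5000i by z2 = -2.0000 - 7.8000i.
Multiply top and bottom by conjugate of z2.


Conjugate of z2 = -2.0000 + 7.8000i
Numerator: (-2.5000 + 3.5000i)(-2.0000 + 7.8000i) = -22.3000 - 26.5000i
Denominator: (-2)^2 + (-7.8)^2 = 64.84
Result = (-22.3000 - 26.5000i)/64.84

-0.3439 - 0.4087i


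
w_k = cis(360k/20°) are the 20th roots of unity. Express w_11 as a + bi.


Angle = 360*11/20 = 198°
a = cos(198°) = -0.9511
b = sin(198°) = -0.3090

-0.9511 - 0.3090i


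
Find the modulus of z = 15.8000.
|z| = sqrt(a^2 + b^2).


|z| = sqrt(15.8^2 + 0^2) = sqrt(249.64 + 0) = sqrt(249.64) = 15.8000

|z| = 15.8000


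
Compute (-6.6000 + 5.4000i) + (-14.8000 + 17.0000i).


Real: -6.6 - 14.8 = -21.4
Imag: 5.4 + 17 = 22.4

-21.4000 + 22.4000i


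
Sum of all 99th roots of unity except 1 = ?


With w = e^(2*pi*i/99), all 99 of the 99th roots of unity w^0 = 1, w, ..., w^(98) sum to 0: 1 + w + ... + w^(98) = (1 - w^99)/(1 - w) = 0 since w^99 = 1, w ≠ 1.
Removing the root 1: w + w^2 + ... + w^(98) = 0 - 1 = -1

Sum = -1


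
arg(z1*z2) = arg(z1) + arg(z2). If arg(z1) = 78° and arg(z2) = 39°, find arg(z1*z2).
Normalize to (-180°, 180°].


arg(z1*z2) = 78° + 39° = 117°
Normalized to (-180°, 180°]: 117°

117°


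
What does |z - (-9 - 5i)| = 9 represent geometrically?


|z - z0| = r is a circle with center z0 and radius r.
Center = (-9, -5), radius = 9

Circle with center (-9, -5) and radius 9


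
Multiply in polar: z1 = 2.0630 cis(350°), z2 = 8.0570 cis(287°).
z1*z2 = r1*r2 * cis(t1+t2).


r = 2.0630 * 8.0570 = 16.6216
theta = 350° + 287° = 637° = 277° (mod 360)

16.6216 cis(277°)


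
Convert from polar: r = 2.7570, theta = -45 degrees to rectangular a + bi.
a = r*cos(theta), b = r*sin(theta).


a = 2.7570*cos(-45°) = 2.7570*0.7071 = 1.9495
b = 2.7570*sin(-45°) = 2.7570*(-0.7071) = -1.9495

1.9495 - 1.9495i


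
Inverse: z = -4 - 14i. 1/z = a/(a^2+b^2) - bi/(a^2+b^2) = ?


|z|^2 = 16+196 = 212
1/z = (-4 + 14i)/212

1/z = -0.0189 + 0.0660i


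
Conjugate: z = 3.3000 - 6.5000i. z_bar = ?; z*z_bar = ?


z_bar = 3.3000 + 6.5000i
z*z_bar = 3.3^2 + (-6.5)^2 = 10.89 + 42.25 = 53.14

z_bar = 3.3000 + 6.5000i, z*z_bar = 53.14


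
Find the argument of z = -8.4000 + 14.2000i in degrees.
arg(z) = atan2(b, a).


Re = -8.4, Im = 14.2
arg = atan2(14.2, -8.4) = 120.6064 degrees

arg(z) = 120.6064 degrees


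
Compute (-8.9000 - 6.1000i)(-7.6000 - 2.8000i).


Real = -8.9*(-7.6) - (-6.1)*(-2.8) = 67.64 - 17.08 = 50.56
Imag = -8.9*(-2.8) - (7.6)*(-6.1) = 24.92 + 46.36 = 71.28

50.5600 + 71.2800i


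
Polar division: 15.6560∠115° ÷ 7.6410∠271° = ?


r = 15.6560 / 7.6410 = 2.0489
theta = 115° - 271° = -156° = 204° (mod 360)

2.0489 cis(204°)


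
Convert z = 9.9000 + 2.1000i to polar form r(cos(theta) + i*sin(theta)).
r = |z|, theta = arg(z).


r = sqrt(98.01+4.41) = sqrt(102.42) = 10.1203
theta = atan2(2.1, 9.9) = 11.9761 degrees

r = 10.1203, theta = 11.9761 degrees


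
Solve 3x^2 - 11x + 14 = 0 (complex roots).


disc = (-11)^2 - 4*3*14 = 121 - 168 = -47
sqrt(|disc|) = sqrt(47) = 6.8557
Real part = 11/(2*3) = 1.8333
Imag part = 6.8557/(2*3) = 1.1426

1.8333 ± 1.1426i


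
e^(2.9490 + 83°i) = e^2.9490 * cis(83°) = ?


e^2.9490 = 19.0869
cos(83°) = 0.12187
sin(83°) = 0.992546
Real = 19.0869*0.12187 = 2.3261
Imag = 19.0869*0.992546 = 18.9446

2.3261 + 18.9446i


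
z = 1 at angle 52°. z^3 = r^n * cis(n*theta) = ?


r^3 = 1^3 = 1
n*theta = 3*52° = 156° = 156° (mod 360)
a = 1*cos(156°) = -0.9135
b = 1*sin(156°) = 0.4067

1 cis(156°) = -0.9135 + 0.4067i


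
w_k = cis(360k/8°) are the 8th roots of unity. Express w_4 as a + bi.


Angle = 360*4/8 = 180°
a = cos(180°) = -1.0000
b = sin(180°) = 0

-1.0000 + 0i


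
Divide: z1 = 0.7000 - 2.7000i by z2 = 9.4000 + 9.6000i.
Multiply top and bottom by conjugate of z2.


Conjugate of z2 = 9.4000 - 9.6000i
Numerator: (0.7000 - 2.7000i)(9.4000 - 9.6000i) = -19.3400 - 32.1000i
Denominator: 9.4^2 + 9.6^2 = 180.52
Result = (-19.3400 - 32.1000i)/180.52

-0.1071 - 0.1778i


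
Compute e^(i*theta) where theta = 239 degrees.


cos(239°) = -0.5150
sin(239°) = -0.8572

e^(i*239°) = -0.5150 - 0.8572i


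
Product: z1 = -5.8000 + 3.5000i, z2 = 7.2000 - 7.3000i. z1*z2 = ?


Real = -5.8*7.2 - 3.5*(-7.3) = -41.76 - (-25.55) = -16.21
Imag = -5.8*(-7.3) + 7.2*3.5 = 42.34 + 25.2 = 67.54

-16.2100 + 67.5400i


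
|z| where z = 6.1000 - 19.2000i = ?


|z| = sqrt(6.1^2 + (-19.2)^2) = sqrt(37.21 + 368.64) = sqrt(405.85) = 20.1457

|z| = 20.1457


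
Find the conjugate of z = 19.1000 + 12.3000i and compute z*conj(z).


z_bar = 19.1000 - 12.3000i
z*z_bar = 19.1^2 + 12.3^2 = 364.81 + 151.29 = 516.1

z_bar = 19.1000 - 12.3000i, z*z_bar = 516.1


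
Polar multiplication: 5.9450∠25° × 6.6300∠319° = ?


r = 5.9450 * 6.6300 = 39.4154
theta = 25° + 319° = 344° = 344° (mod 360)

39.4154 cis(344°)


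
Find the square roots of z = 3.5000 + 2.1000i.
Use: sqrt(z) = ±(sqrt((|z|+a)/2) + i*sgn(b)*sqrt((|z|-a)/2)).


|z| = sqrt(12.25+4.41) = 4.0817
sqrt((|z|+a)/2) = sqrt((4.0817+3.5)/2) = sqrt(3.7908) = 1.9470
sqrt((|z|-a)/2) = sqrt((4.0817-3.5)/2) = sqrt(0.2908) = 0.5393

±(1.9470 + 0.5393i) i.e. 1.9470 + 0.5393i and -1.9470 - 0.5393i


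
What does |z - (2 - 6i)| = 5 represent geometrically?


|z - z0| = r is a circle with center z0 and radius r.
Center = (2, -6), radius = 5

Circle with center (2, -6) and radius 5


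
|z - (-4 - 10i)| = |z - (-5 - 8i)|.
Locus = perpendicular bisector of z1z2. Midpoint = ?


Equal distances means the locus is the perpendicular bisector of z1 and z2.
Midpoint = ((-4+(-5))/2, (-10+(-8))/2) = (-4.5000, -9.0000)

Perpendicular bisector through (-4.5000, -9.0000)


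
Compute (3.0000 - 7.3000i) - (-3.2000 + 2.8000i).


Real: 3 + 3.2 = 6.2
Imag: -7.3 - 2.8 = -10.1

6.2000 - 10.1000i


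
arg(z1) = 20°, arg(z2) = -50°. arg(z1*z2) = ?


arg(z1*z2) = 20° - 50° = -30°
Normalized to (-180°, 180°]: -30°

-30°


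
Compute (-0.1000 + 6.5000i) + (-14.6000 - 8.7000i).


Real: -0.1 - 14.6 = -14.7
Imag: 6.5 - 8.7 = -2.2

-14.7000 - 2.2000i


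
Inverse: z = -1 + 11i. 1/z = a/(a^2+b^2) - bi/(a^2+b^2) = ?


|z|^2 = 1+121 = 122
1/z = (-1 - 11i)/122

1/z = -0.0082 - 0.0902i


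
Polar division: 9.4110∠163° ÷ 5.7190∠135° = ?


r = 9.4110 / 5.7190 = 1.6456
theta = 163° - 135° = 28° = 28° (mod 360)

1.6456 cis(28°)


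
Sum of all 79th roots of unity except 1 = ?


With w = e^(2*pi*i/79), all 79 of the 79th roots of unity w^0 = 1, w, ..., w^(78) sum to 0: 1 + w + ... + w^(78) = (1 - w^79)/(1 - w) = 0 since w^79 = 1, w ≠ 1.
Removing the root 1: w + w^2 + ... + w^(78) = 0 - 1 = -1

Sum = -1


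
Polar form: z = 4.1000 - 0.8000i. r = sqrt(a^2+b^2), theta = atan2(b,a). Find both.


r = sqrt(16.81+0.64) = sqrt(17.45) = 4.1773
theta = atan2(-0.8, 4.1) = -11.0409 degrees

r = 4.1773, theta = -11.0409 degrees


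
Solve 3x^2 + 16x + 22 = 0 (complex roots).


disc = 16^2 - 4*3*22 = 256 - 264 = -8
sqrt(|disc|) = sqrt(8) = 2.8284
Real part = -16/(2*3) = -2.6667
Imag part = 2.8284/(2*3) = 0.4714

-2.6667 ± 0.4714i


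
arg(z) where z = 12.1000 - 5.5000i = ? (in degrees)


Re = 12.1, Im = -5.5
arg = atan2(-5.5, 12.1) = -24.4440 degrees

arg(z) = -24.4440 degrees


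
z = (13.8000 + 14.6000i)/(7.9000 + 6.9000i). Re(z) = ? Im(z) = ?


Multiply by conjugate: (13.8000 + 14.6000i)(7.9000 - 6.9000i) / (7.9^2 + 6.9^2)
Numerator real = 13.8*7.9 + 14.6*6.9 = 209.76
Numerator imag = 14.6*7.9 - 13.8*6.9 = 20.12
Denominator = 110.02
Re(z) = 209.76/110.02 = 1.9066
Im(z) = 20.12/110.02 = 0.1829

Re(z) = 1.9066, Im(z) = 0.1829


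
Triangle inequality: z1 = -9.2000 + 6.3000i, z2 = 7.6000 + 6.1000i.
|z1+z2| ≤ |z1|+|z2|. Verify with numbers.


|z1| = sqrt((-9.2)^2 + 6.3^2) = sqrt(124.33) = 11.1503
|z2| = sqrt(7.6^2 + 6.1^2) = sqrt(94.97) = 9.7453
z1+z2 = -1.6000 + 12.4000i
|z1+z2| = sqrt(156.32) = 12.5028
|z1|+|z2| = 11.1503 + 9.7453 = 20.8956

|z1+z2| = 12.5028 ≤ |z1|+|z2| = 20.8956 (verified)


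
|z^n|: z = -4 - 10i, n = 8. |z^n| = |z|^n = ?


|z| = sqrt(16+100) = sqrt(116) = 10.7703
|z^8| = |z|^8 = (sqrt(116))^8 = 116^4 = 181063936

|z^8| = 181063936


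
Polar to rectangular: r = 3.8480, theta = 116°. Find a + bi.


a = 3.8480*cos(116°) = 3.8480*(-0.438371) = -1.6869
b = 3.8480*sin(116°) = 3.8480*0.8988 = 3.4586

-1.6869 + 3.4586i


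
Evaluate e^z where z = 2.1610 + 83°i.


e^2.1610 = 8.6798
cos(83°) = 0.12187
sin(83°) = 0.99255
Real = 8.6798*0.12187 = 1.0578
Imag = 8.6798*0.99255 = 8.6151

1.0578 + 8.6151i


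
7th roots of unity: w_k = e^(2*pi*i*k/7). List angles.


The 7th roots of unity are cis(360k/7°) for k=0..6
Angle step = 360/7 = 51.4286°
Primitive root: cis(51.4286°)
Primitive root = 0.6235 + 0.7818i

7 roots at angles: 0°, 51.4286°, 102.8571°, 154.2857°, 205.7143°, 257.1429°, 308.5714°


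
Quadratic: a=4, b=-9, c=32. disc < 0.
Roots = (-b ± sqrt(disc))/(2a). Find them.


disc = (-9)^2 - 4*4*32 = 81 - 512 = -431
sqrt(|disc|) = sqrt(431) = 20.7605
Real part = 9/(2*4) = 1.1250
Imag part = 20.7605/(2*4) = 2.5951

1.1250 ± 2.5951i


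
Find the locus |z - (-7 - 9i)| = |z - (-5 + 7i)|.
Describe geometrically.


Equal distances means the locus is the perpendicular bisector of z1 and z2.
Midpoint = ((-7+(-5))/2, (-9+7)/2) = (-6.0000, -1.0000)

Perpendicular bisector through (-6.0000, -1.0000)


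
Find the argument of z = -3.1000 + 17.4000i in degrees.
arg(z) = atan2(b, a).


Re = -3.1, Im = 17.4
arg = atan2(17.4, -3.1) = 100.1019 degrees

arg(z) = 100.1019 degrees


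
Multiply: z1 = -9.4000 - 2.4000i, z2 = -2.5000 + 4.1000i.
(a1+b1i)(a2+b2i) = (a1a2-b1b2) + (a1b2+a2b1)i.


Real = -9.4*(-2.5) - (-2.4)*4.1 = 23.5 - (-9.84) = 33.34
Imag = -9.4*4.1 - (2.5)*(-2.4) = -38.54 + 6 = -32.54

33.3400 - 32.5400i


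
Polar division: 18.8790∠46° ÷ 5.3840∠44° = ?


r = 18.8790 / 5.3840 = 3.5065
theta = 46° - 44° = 2° = 2° (mod 360)

3.5065 cis(2°)


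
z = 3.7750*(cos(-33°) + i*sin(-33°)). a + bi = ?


a = 3.7750*cos(-33°) = 3.7750*0.83867 = 3.1660
b = 3.7750*sin(-33°) = 3.7750*(-0.54464) = -2.0560

3.1660 - 2.0560i


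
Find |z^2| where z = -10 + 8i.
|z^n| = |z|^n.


|z| = sqrt(100+64) = sqrt(164) = 12.8062
|z^2| = |z|^2 = (sqrt(164))^2 = 164

|z^2| = 164


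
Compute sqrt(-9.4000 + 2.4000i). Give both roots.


|z| = sqrt(88.36+5.76) = 9.7015
sqrt((|z|+a)/2) = sqrt((9.7015+(-9.4))/2) = sqrt(0.1508) = 0.3883
sqrt((|z|-a)/2) = sqrt((9.7015-(-9.4))/2) = sqrt(9.5508) = 3.0904

±(0.3883 + 3.0904i) i.e. 0.3883 + 3.0904i and -0.3883 - 3.0904i


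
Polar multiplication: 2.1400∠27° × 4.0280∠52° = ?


r = 2.1400 * 4.0280 = 8.6199
theta = 27° + 52° = 79° = 79° (mod 360)

8.6199 cis(79°)


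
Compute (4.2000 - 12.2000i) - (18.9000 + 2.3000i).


Real: 4.2 - 18.9 = -14.7
Imag: -12.2 - 2.3 = -14.5

-14.7000 - 14.5000i


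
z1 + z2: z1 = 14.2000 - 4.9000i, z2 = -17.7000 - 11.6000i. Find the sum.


Real: 14.2 - 17.7 = -3.5
Imag: -4.9 - 11.6 = -16.5

-3.5000 - 16.5000i


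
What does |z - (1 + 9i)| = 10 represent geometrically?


|z - z0| = r is a circle with center z0 and radius r.
Center = (1, 9), radius = 10

Circle with center (1, 9) and radius 10


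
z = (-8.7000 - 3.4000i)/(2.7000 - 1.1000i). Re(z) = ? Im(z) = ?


Multiply by conjugate: (-8.7000 - 3.4000i)(2.7000 + 1.1000i) / (2.7^2 + (-1.1)^2)
Numerator real = -8.7*2.7 - (3.4)*(-1.1) = -19.75
Numerator imag = -3.4*2.7 - (-8.7)*(-1.1) = -18.75
Denominator = 8.5
Re(z) = -19.75/8.5 = -2.3235
Im(z) = -18.75/8.5 = -2.2059

Re(z) = -2.3235, Im(z) = -2.2059


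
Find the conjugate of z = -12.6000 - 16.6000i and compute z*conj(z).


z_bar = -12.6000 + 16.6000i
z*z_bar = (-12.6)^2 + (-16.6)^2 = 158.76 + 275.56 = 434.32

z_bar = -12.6000 + 16.6000i, z*z_bar = 434.32


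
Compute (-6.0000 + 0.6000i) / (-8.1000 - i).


Conjugate of z2 = -8.1000 + i
Numerator: (-6.0000 + 0.6000i)(-8.1000 + i) = 48.0000 - 10.8600i
Denominator: (-8.1)^2 + (-1)^2 = 66.61
Result = (48.0000 - 10.8600i)/66.61

0.7206 - 0.1630i


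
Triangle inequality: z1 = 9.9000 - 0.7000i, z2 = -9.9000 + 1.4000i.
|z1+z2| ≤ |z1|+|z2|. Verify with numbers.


|z1| = sqrt(9.9^2 + (-0.7)^2) = sqrt(98.5) = 9.9247
|z2| = sqrt((-9.9)^2 + 1.4^2) = sqrt(99.97) = 9.9985
z1+z2 = 0.7000i
|z1+z2| = sqrt(0.49) = 0.7000
|z1|+|z2| = 9.9247 + 9.9985 = 19.9232

|z1+z2| = 0.7000 ≤ |z1|+|z2| = 19.9232 (verified)


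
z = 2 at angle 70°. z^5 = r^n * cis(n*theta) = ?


r^5 = 2^5 = 32
n*theta = 5*70° = 350° = 350° (mod 360)
a = 32*cos(350°) = 31.5138
b = 32*sin(350°) = -5.5567

32 cis(350°) = 31.5138 - 5.5567i


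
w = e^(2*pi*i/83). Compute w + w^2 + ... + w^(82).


With w = e^(2*pi*i/83), all 83 of the 83th roots of unity w^0 = 1, w, ..., w^(82) sum to 0: 1 + w + ... + w^(82) = (1 - w^83)/(1 - w) = 0 since w^83 = 1, w ≠ 1.
Removing the root 1: w + w^2 + ... + w^(82) = 0 - 1 = -1

Sum = -1


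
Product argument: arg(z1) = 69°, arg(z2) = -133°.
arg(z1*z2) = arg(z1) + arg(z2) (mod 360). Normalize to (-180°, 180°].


arg(z1*z2) = 69° - 133° = -64°
Normalized to (-180°, 180°]: -64°

-64°


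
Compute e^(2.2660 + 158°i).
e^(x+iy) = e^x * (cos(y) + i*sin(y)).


e^2.2660 = 9.6408
cos(158°) = -0.92718
sin(158°) = 0.37461
Real = 9.6408*(-0.92718) = -8.9388
Imag = 9.6408*0.37461 = 3.6115

-8.9388 + 3.6115i


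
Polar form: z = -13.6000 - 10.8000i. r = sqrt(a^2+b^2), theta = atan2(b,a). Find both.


r = sqrt(184.96+116.64) = sqrt(301.6) = 17.3666
theta = atan2(-10.8, -13.6) = -141.5463 degrees

r = 17.3666, theta = -141.5463 degrees


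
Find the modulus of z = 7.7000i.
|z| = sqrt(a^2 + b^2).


|z| = sqrt(0^2 + 7.7^2) = sqrt(0 + 59.29) = sqrt(59.29) = 7.7000

|z| = 7.7000


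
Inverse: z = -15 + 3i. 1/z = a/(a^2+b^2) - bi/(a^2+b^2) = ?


|z|^2 = 225+9 = 234
1/z = (-15 - 3i)/234

1/z = -0.0641 - 0.0128i


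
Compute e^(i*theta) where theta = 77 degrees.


cos(77°) = 0.2250
sin(77°) = 0.9744

e^(i*77°) = 0.2250 + 0.9744i


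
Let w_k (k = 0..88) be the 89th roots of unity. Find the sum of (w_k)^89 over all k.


The roots are w_k = w^k with w = e^(2*pi*i/89), and (w^k)^89 = (w^89)^k.
So S = 1 + u + u^2 + ... + u^(88) with u = w^89.
89 = 1*89 + 0, so 89 is a multiple of 89 and u = (w^89)^1 = 1.
Every one of the 89 terms equals 1: S = 89

S = 89


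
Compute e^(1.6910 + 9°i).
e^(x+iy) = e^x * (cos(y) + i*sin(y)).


e^1.6910 = 5.4249
cos(9°) = 0.98769
sin(9°) = 0.15643
Real = 5.4249*0.98769 = 5.3581
Imag = 5.4249*0.15643 = 0.8486

5.3581 + 0.8486i


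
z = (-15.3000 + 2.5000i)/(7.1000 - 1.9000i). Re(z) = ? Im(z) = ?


Multiply by conjugate: (-15.3000 + 2.5000i)(7.1000 + 1.9000i) / (7.1^2 + (-1.9)^2)
Numerator real = -15.3*7.1 + 2.5*(-1.9) = -113.38
Numerator imag = 2.5*7.1 - (-15.3)*(-1.9) = -11.32
Denominator = 54.02
Re(z) = -113.38/54.02 = -2.0989
Im(z) = -11.32/54.02 = -0.2096

Re(z) = -2.0989, Im(z) = -0.2096


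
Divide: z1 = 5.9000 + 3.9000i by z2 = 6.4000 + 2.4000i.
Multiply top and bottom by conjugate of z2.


Conjugate of z2 = 6.4000 - 2.4000i
Numerator: (5.9000 + 3.9000i)(6.4000 - 2.4000i) = 47.1200 + 10.8000i
Denominator: 6.4^2 + 2.4^2 = 46.72
Result = (47.1200 + 10.8000i)/46.72

1.0086 + 0.2312i


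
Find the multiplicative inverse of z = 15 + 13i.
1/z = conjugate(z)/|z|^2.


|z|^2 = 225+169 = 394
1/z = (15 - 13i)/394

1/z = 0.0381 - 0.0330i


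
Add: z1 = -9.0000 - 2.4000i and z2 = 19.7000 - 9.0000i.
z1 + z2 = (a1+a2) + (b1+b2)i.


Real: -9 + 19.7 = 10.7
Imag: -2.4 - 9 = -11.4

10.7000 - 11.4000i


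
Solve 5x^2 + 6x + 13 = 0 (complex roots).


disc = 6^2 - 4*5*13 = 36 - 260 = -224
sqrt(|disc|) = sqrt(224) = 14.9666
Real part = -6/(2*5) = -0.6000
Imag part = 14.9666/(2*5) = 1.4967

-0.6000 ± 1.4967i


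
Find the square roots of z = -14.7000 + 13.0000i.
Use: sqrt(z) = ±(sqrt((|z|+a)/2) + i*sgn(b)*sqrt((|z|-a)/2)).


|z| = sqrt(216.09+169) = 19.6237
sqrt((|z|+a)/2) = sqrt((19.6237+(-14.7))/2) = sqrt(2.4619) = 1.5690
sqrt((|z|-a)/2) = sqrt((19.6237-(-14.7))/2) = sqrt(17.1619) = 4.1427

±(1.5690 + 4.1427i) i.e. 1.5690 + 4.1427i and -1.5690 - 4.1427i


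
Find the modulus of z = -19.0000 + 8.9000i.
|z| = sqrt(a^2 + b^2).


|z| = sqrt((-19)^2 + 8.9^2) = sqrt(361 + 79.21) = sqrt(440.21) = 20.9812

|z| = 20.9812


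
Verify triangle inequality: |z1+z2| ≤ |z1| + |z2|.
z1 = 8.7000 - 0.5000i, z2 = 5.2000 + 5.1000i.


|z1| = sqrt(8.7^2 + (-0.5)^2) = sqrt(75.94) = 8.7144
|z2| = sqrt(5.2^2 + 5.1^2) = sqrt(53.05) = 7.2835
z1+z2 = 13.9000 + 4.6000i
|z1+z2| = sqrt(214.37) = 14.6414
|z1|+|z2| = 8.7144 + 7.2835 = 15.9979

|z1+z2| = 14.6414 ≤ |z1|+|z2| = 15.9979 (verified)


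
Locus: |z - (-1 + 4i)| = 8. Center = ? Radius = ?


|z - z0| = r is a circle with center z0 and radius r.
Center = (-1, 4), radius = 8

Circle with center (-1, 4) and radius 8


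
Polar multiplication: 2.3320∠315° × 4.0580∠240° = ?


r = 2.3320 * 4.0580 = 9.4633
theta = 315° + 240° = 555° = 195° (mod 360)

9.4633 cis(195°)


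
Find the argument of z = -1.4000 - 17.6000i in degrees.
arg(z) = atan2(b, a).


Re = -1.4, Im = -17.6
arg = atan2(-17.6, -1.4) = -94.5480 degrees

arg(z) = -94.5480 degrees


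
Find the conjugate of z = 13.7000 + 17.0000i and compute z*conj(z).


z_bar = 13.7000 - 17.0000i
z*z_bar = 13.7^2 + 17^2 = 187.69 + 289 = 476.69

z_bar = 13.7000 - 17.0000i, z*z_bar = 476.69


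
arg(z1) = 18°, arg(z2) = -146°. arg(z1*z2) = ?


arg(z1*z2) = 18° - 146° = -128°
Normalized to (-180°, 180°]: -128°

-128°


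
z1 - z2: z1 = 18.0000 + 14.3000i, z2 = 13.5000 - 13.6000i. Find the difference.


Real: 18 - 13.5 = 4.5
Imag: 14.3 + 13.6 = 27.9

4.5000 + 27.9000i


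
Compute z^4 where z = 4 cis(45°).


r^4 = 4^4 = 256
n*theta = 4*45° = 180° = 180° (mod 360)
a = 256*cos(180°) = -256.0000
b = 256*sin(180°) = 0

256 cis(180°) = -256.0000 + 0i


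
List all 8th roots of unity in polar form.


The 8th roots of unity are cis(360k/8°) for k=0..7
Angle step = 360/8 = 45°
Primitive root: cis(45°)
Primitive root = 0.7071 + 0.7071i

8 roots at angles: 0°, 45°, 90°, 135°, 180°, 225°, 270°, 315°


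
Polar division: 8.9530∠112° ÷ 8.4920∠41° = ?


r = 8.9530 / 8.4920 = 1.0543
theta = 112° - 41° = 71° = 71° (mod 360)

1.0543 cis(71°)


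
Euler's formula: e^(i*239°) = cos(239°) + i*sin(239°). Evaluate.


cos(239°) = -0.5150
sin(239°) = -0.8572

e^(i*239°) = -0.5150 - 0.8572i


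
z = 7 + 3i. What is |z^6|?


|z| = sqrt(49+9) = sqrt(58) = 7.6158
|z^6| = |z|^6 = (sqrt(58))^6 = 58^3 = 195112

|z^6| = 195112


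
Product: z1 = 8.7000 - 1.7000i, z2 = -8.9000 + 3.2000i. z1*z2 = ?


Real = 8.7*(-8.9) - (-1.7)*3.2 = -77.43 - (-5.44) = -71.99
Imag = 8.7*3.2 - (8.9)*(-1.7) = 27.84 + 15.13 = 42.97

-71.9900 + 42.9700i


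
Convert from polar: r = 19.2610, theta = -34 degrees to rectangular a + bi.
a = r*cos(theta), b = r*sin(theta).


a = 19.2610*cos(-34°) = 19.2610*0.82904 = 15.9681
b = 19.2610*sin(-34°) = 19.2610*(-0.55919) = -10.7706

15.9681 - 10.7706i


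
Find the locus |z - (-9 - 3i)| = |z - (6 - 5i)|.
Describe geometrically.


Equal distances means the locus is the perpendicular bisector of z1 and z2.
Midpoint = ((-9+6)/2, (-3+(-5))/2) = (-1.5000, -4.0000)

Perpendicular bisector through (-1.5000, -4.0000)


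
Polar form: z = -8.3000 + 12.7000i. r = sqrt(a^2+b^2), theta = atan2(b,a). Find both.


r = sqrt(68.89+161.29) = sqrt(230.18) = 15.1717
theta = atan2(12.7, -8.3) = 123.1664 degrees

r = 15.1717, theta = 123.1664 degrees


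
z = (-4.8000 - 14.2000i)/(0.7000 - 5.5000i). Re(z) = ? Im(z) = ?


Multiply by conjugate: (-4.8000 - 14.2000i)(0.7000 + 5.5000i) / (0.7^2 + (-5.5)^2)
Numerator real = -4.8*0.7 - (14.2)*(-5.5) = 74.74
Numerator imag = -14.2*0.7 - (-4.8)*(-5.5) = -36.34
Denominator = 30.74
Re(z) = 74.74/30.74 = 2.4314
Im(z) = -36.34/30.74 = -1.1822

Re(z) = 2.4314, Im(z) = -1.1822


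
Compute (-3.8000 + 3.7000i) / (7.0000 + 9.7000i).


Conjugate of z2 = 7.0000 - 9.7000i
Numerator: (-3.8000 + 3.7000i)(7.0000 - 9.7000i) = 9.2900 + 62.7600i
Denominator: 7^2 + 9.7^2 = 143.09
Result = (9.2900 + 62.7600i)/143.09

0.0649 + 0.4386i


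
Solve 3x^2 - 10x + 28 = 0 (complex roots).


disc = (-10)^2 - 4*3*28 = 100 - 336 = -236
sqrt(|disc|) = sqrt(236) = 15.3623
Real part = 10/(2*3) = 1.6667
Imag part = 15.3623/(2*3) = 2.5604

1.6667 ± 2.5604i


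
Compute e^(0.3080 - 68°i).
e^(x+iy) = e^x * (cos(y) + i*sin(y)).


e^0.3080 = 1.3607
cos(-68°) = 0.3746
sin(-68°) = -0.9272
Real = 1.3607*0.3746 = 0.5097
Imag = 1.3607*(-0.9272) = -1.2616

0.5097 - 1.2616i


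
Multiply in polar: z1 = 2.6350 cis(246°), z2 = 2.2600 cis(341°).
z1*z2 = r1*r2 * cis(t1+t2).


r = 2.6350 * 2.2600 = 5.9551
theta = 246° + 341° = 587° = 227° (mod 360)

5.9551 cis(227°)


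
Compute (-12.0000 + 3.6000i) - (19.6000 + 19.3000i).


Real: -12 - 19.6 = -31.6
Imag: 3.6 - 19.3 = -15.7

-31.6000 - 15.7000i


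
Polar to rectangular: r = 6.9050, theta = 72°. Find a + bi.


a = 6.9050*cos(72°) = 6.9050*0.30902 = 2.1338
b = 6.9050*sin(72°) = 6.9050*0.951057 = 6.5670

2.1338 + 6.5670i


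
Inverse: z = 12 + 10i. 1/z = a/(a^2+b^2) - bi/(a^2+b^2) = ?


|z|^2 = 144+100 = 244
1/z = (12 - 10i)/244

1/z = 0.0492 - 0.0410i


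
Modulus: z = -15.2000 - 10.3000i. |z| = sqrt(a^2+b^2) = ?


|z| = sqrt((-15.2)^2 + (-10.3)^2) = sqrt(231.04 + 106.09) = sqrt(337.13) = 18.3611

|z| = 18.3611


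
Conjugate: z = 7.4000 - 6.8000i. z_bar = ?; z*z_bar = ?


z_bar = 7.4000 + 6.8000i
z*z_bar = 7.4^2 + (-6.8)^2 = 54.76 + 46.24 = 101

z_bar = 7.4000 + 6.8000i, z*z_bar = 101


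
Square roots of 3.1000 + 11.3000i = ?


|z| = sqrt(9.61+127.69) = 11.7175
sqrt((|z|+a)/2) = sqrt((11.7175+3.1)/2) = sqrt(7.4088) = 2.7219
sqrt((|z|-a)/2) = sqrt((11.7175-3.1)/2) = sqrt(4.3088) = 2.0758

±(2.7219 + 2.0758i) i.e. 2.7219 + 2.0758i and -2.7219 - 2.0758i


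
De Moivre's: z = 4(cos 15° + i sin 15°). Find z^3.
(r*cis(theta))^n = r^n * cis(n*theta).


r^3 = 4^3 = 64
n*theta = 3*15° = 45° = 45° (mod 360)
a = 64*cos(45°) = 45.2548
b = 64*sin(45°) = 45.2548

64 cis(45°) = 45.2548 + 45.2548i


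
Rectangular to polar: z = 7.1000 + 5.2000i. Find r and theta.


r = sqrt(50.41+27.04) = sqrt(77.45) = 8.8006
theta = atan2(5.2, 7.1) = 36.2188 degrees

r = 8.8006, theta = 36.2188 degrees


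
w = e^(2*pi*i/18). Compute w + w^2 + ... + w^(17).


With w = e^(2*pi*i/18), all 18 of the 18th roots of unity w^0 = 1, w, ..., w^(17) sum to 0: 1 + w + ... + w^(17) = (1 - w^18)/(1 - w) = 0 since w^18 = 1, w ≠ 1.
Removing the root 1: w + w^2 + ... + w^(17) = 0 - 1 = -1

Sum = -1


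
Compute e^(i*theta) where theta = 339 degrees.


cos(339°) = 0.9336
sin(339°) = -0.3584

e^(i*339°) = 0.9336 - 0.3584i


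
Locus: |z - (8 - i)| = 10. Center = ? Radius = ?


|z - z0| = r is a circle with center z0 and radius r.
Center = (8, -1), radius = 10

Circle with center (8, -1) and radius 10


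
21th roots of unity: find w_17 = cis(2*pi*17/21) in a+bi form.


Angle = 360*17/21 = 291.4286°
a = cos(291.4286°) = 0.3653
b = sin(291.4286°) = -0.9309

0.3653 - 0.9309i


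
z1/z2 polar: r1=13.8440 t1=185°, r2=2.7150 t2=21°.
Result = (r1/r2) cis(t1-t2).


r = 13.8440 / 2.7150 = 5.0991
theta = 185° - 21° = 164° = 164° (mod 360)

5.0991 cis(164°)


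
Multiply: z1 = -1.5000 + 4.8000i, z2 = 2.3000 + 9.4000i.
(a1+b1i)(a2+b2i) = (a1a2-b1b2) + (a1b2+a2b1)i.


Real = -1.5*2.3 - 4.8*9.4 = -3.45 - 45.12 = -48.57
Imag = -1.5*9.4 + 2.3*4.8 = -14.1 + 11.04 = -3.06

-48.5700 - 3.0600i


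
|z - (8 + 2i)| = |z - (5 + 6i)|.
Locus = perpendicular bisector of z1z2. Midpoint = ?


Equal distances means the locus is the perpendicular bisector of z1 and z2.
Midpoint = ((8+5)/2, (2+6)/2) = (6.5000, 4.0000)

Perpendicular bisector through (6.5000, 4.0000)


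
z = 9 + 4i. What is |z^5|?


|z| = sqrt(81+16) = sqrt(97) = 9.8489
|z^5| = |z|^5 = (sqrt(97))^5 = 97^2 * sqrt(97) = 9409*sqrt(97)

|z^5| = 9409*sqrt(97) ≈ 92667.9031


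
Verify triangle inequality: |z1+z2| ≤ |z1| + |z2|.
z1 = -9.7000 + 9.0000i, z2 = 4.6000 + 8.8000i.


|z1| = sqrt((-9.7)^2 + 9^2) = sqrt(175.09) = 13.2322
|z2| = sqrt(4.6^2 + 8.8^2) = sqrt(98.6) = 9.9298
z1+z2 = -5.1000 + 17.8000i
|z1+z2| = sqrt(342.85) = 18.5162
|z1|+|z2| = 13.2322 + 9.9298 = 23.1620

|z1+z2| = 18.5162 ≤ |z1|+|z2| = 23.1620 (verified)


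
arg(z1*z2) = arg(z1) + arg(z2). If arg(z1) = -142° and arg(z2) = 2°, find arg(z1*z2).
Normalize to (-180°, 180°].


arg(z1*z2) = -142° + 2° = -140°
Normalized to (-180°, 180°]: -140°

-140°


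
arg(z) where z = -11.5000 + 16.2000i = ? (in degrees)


Re = -11.5, Im = 16.2
arg = atan2(16.2, -11.5) = 125.3700 degrees

arg(z) = 125.3700 degrees


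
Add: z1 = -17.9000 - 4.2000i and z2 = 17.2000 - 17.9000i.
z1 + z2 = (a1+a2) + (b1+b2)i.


Real: -17.9 + 17.2 = -0.7
Imag: -4.2 - 17.9 = -22.1

-0.7000 - 22.1000i


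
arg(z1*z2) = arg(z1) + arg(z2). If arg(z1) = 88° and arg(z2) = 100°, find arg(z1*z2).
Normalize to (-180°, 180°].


arg(z1*z2) = 88° + 100° = 188°
Normalized to (-180°, 180°]: -172°

-172°


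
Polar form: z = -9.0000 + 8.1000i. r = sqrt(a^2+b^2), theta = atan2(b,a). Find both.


r = sqrt(81+65.61) = sqrt(146.61) = 12.1083
theta = atan2(8.1, -9) = 138.0128 degrees

r = 12.1083, theta = 138.0128 degrees


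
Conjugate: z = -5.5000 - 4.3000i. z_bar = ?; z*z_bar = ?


z_bar = -5.5000 + 4.3000i
z*z_bar = (-5.5)^2 + (-4.3)^2 = 30.25 + 18.49 = 48.74

z_bar = -5.5000 + 4.3000i, z*z_bar = 48.74


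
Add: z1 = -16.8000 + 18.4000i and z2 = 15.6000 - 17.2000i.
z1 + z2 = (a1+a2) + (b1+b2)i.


Real: -16.8 + 15.6 = -1.2
Imag: 18.4 - 17.2 = 1.2

-1.2000 + 1.2000i


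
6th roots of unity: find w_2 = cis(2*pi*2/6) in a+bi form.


Angle = 360*2/6 = 120°
a = cos(120°) = -0.5000
b = sin(120°) = 0.8660

-0.5000 + 0.8660i


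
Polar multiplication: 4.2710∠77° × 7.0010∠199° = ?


r = 4.2710 * 7.0010 = 29.9013
theta = 77° + 199° = 276° = 276° (mod 360)

29.9013 cis(276°)


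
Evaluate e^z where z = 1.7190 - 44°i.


e^1.7190 = 5.57895
cos(-44°) = 0.71934
sin(-44°) = -0.69466
Real = 5.57895*0.71934 = 4.0132
Imag = 5.57895*(-0.69466) = -3.8755

4.0132 - 3.8755i


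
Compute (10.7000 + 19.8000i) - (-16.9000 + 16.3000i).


Real: 10.7 + 16.9 = 27.6
Imag: 19.8 - 16.3 = 3.5

27.6000 + 3.5000i


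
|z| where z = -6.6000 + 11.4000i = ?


|z| = sqrt((-6.6)^2 + 11.4^2) = sqrt(43.56 + 129.96) = sqrt(173.52) = 13.1727

|z| = 13.1727
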